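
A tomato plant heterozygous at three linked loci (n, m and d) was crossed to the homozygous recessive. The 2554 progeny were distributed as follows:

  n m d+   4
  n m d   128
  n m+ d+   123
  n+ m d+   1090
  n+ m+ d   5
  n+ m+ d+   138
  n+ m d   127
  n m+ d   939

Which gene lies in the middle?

n

The two most frequent reciprocal classes, n m+ d and n+ m d+, are the parental types, so the F1 was n m+ d / n+ m d+.
The two rarest classes, n+ m+ d and n m d+, are the double crossovers. Comparing them with the parentals, only the n allele has switched, so n is the middle locus and the order is d – n – m.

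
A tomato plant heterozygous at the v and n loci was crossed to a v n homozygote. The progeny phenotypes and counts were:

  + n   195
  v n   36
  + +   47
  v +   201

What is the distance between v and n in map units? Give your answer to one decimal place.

17.3 map units

The two most frequent classes, + n (195) and v + (201), are the parental types, so the F1 was + n / v +.
The recombinant classes are + + and v n: 47 + 36 = 83.
Recombination frequency = 83/479 = 0.1733 ≈ 17.3%, i.e. 17.3 map units.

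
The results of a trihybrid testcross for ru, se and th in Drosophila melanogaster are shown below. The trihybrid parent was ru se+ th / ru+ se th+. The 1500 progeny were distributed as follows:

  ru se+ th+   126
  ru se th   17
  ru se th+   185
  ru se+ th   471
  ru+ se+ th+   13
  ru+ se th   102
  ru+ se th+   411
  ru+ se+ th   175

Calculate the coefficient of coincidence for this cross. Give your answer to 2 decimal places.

0.45

The two rarest classes, ru se th and ru+ se+ th+, are the double crossovers. Comparing them with the parentals, only the se allele has switched, so se is the middle locus and the order is th – se – ru.
th–se: (228 + 30)/1500 = 0.1720; se–ru: (360 + 30)/1500 = 0.2600.
Expected DCO frequency = 0.1720 × 0.2600 ≈ 0.04472; observed = 30/1500 ≈ 0.02000.
Coefficient of coincidence = 0.02000/0.04472 ≈ 0.45.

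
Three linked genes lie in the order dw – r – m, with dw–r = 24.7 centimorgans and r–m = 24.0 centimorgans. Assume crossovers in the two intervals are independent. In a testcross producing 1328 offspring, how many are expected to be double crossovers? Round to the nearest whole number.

79

Map distances give recombination frequencies of 0.247 and 0.240 for the two intervals.
With no interference, expected double-crossover frequency = 0.247 × 0.240 = 0.05928.
Expected number = 0.05928 × 1328 = 78.72 ≈ 79.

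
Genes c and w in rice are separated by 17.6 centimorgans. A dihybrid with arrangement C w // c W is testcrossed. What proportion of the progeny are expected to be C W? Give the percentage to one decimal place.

A map distance of 17.6 centimorgans corresponds to a recombination frequency of 0.176.
The F1 is C w / c W, so C W is a recombinant gamete class with expected frequency r/2 = 0.176/2 = 0.0880.
That is 0.0880 = 8.8% of the progeny.

8.8%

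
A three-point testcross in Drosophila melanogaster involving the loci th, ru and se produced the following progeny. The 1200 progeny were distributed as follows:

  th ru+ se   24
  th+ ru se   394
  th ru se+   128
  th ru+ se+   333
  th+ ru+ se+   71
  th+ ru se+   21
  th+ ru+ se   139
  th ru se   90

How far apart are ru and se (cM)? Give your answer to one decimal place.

The two most frequent reciprocal classes, th+ ru se and th ru+ se+, are the parental types, so the F1 was th+ ru se / th ru+ se+.
The two rarest classes, th+ ru se+ and th ru+ se, are the double crossovers. Comparing them with the parentals, only the se allele has switched, so se is the middle locus and the order is th – se – ru.
Crossovers in the se–ru interval produce the single-crossover classes th+ ru+ se and th ru se+ (139 + 128 = 267) plus the double crossovers (45).
RF(se–ru) = (267 + 45) / 1200 = 312/1200 = 0.2600 → 26.0 cM.

26.0 cM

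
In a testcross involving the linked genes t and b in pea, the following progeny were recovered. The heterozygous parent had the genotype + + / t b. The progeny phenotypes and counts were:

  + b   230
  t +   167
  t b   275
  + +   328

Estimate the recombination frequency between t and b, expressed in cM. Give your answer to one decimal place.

The recombinant classes are + b and t +: 230 + 167 = 397.
Recombination frequency = 397/1000 = 0.3970 ≈ 39.7%, i.e. 39.7 cM.

39.7 cM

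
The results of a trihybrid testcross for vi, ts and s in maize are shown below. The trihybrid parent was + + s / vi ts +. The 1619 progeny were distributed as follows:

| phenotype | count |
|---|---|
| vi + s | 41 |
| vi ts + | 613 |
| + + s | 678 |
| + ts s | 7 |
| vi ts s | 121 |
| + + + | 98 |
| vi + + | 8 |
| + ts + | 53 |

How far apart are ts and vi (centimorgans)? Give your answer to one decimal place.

6.7 centimorgans

The two rarest classes, + ts s and vi + +, are the double crossovers. Comparing them with the parentals, only the ts allele has switched, so ts is the middle locus and the order is vi – ts – s.
Crossovers in the vi–ts interval produce the single-crossover classes vi + s and + ts + (41 + 53 = 94) plus the double crossovers (15).
RF(vi–ts) = (94 + 15) / 1619 = 109/1619 = 0.0673 → 6.7 centimorgans.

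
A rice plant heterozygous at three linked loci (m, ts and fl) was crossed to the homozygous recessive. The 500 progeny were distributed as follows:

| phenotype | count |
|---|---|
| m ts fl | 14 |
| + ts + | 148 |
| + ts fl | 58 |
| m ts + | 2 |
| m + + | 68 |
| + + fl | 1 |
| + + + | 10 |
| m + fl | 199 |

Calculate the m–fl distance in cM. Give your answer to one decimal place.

25.8 cM

The two most frequent reciprocal classes, m + fl and + ts +, are the parental types, so the F1 was m + fl / + ts +.
The two rarest classes, + + fl and m ts +, are the double crossovers. Comparing them with the parentals, only the m allele has switched, so m is the middle locus and the order is fl – m – ts.
Crossovers in the fl–m interval produce the single-crossover classes m + + and + ts fl (68 + 58 = 126) plus the double crossovers (3).
RF(fl–m) = (126 + 3) / 500 = 129/500 = 0.2580 → 25.8 cM.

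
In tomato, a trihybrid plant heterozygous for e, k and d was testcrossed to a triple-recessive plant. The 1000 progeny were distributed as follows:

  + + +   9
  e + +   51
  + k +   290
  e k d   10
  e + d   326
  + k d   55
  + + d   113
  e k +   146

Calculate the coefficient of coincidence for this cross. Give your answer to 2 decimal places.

0.55

The two most frequent reciprocal classes, e + d and + k +, are the parental types, so the F1 was e + d / + k +.
The two rarest classes, e k d and + + +, are the double crossovers. Comparing them with the parentals, only the k allele has switched, so k is the middle locus and the order is d – k – e.
d–k: (106 + 19)/1000 = 0.1250; k–e: (259 + 19)/1000 = 0.2780.
Expected DCO frequency = 0.1250 × 0.2780 ≈ 0.03475; observed = 19/1000 ≈ 0.01900.
Coefficient of coincidence = 0.01900/0.03475 ≈ 0.55.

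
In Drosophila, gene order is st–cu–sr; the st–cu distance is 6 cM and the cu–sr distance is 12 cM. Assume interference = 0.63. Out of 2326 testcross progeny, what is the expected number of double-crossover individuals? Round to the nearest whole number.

Map distances give recombination frequencies of 0.060 and 0.120 for the two intervals.
With interference 0.63 (so coincidence = 0.37), expected double-crossover frequency = 0.060 × 0.120 × 0.37 = 0.00266.
Expected number = 0.00266 × 2326 = 6.20 ≈ 6.

6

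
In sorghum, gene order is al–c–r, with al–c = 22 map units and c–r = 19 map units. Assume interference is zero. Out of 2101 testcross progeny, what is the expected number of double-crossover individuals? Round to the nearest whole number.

Map distances give recombination frequencies of 0.220 and 0.190 for the two intervals.
With no interference, expected double-crossover frequency = 0.220 × 0.190 = 0.04180.
Expected number = 0.04180 × 2101 = 87.82 ≈ 88.

88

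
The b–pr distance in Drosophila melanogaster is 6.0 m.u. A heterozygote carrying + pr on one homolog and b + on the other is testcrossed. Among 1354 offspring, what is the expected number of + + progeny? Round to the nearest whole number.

41

A map distance of 6.0 m.u. corresponds to a recombination frequency of 0.060.
The F1 is + pr / b +, so + + is a recombinant gamete class with expected frequency r/2 = 0.060/2 = 0.0300.
Expected number = 0.0300 × 1354 = 40.62 ≈ 41.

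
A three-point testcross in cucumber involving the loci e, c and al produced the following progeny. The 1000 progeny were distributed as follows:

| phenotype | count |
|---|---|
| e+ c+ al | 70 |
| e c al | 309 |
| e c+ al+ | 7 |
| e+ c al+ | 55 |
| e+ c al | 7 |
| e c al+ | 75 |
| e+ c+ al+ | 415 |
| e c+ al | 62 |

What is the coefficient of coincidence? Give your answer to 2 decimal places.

0.67

The two most frequent reciprocal classes, e c al and e+ c+ al+, are the parental types, so the F1 was e c al / e+ c+ al+.
The two rarest classes, e+ c al and e c+ al+, are the double crossovers. Comparing them with the parentals, only the e allele has switched, so e is the middle locus and the order is al – e – c.
al–e: (145 + 14)/1000 = 0.1590; e–c: (117 + 14)/1000 = 0.1310.
Expected DCO frequency = 0.1590 × 0.1310 ≈ 0.02083; observed = 14/1000 ≈ 0.01400.
Coefficient of coincidence = 0.01400/0.02083 ≈ 0.67.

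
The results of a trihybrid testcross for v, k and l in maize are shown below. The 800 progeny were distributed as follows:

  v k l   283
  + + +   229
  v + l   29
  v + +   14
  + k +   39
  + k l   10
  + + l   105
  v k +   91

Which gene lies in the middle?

The two most frequent reciprocal classes, v k l and + + +, are the parental types, so the F1 was v k l / + + +.
The two rarest classes, + k l and v + +, are the double crossovers. Comparing them with the parentals, only the v allele has switched, so v is the middle locus and the order is k – v – l.

v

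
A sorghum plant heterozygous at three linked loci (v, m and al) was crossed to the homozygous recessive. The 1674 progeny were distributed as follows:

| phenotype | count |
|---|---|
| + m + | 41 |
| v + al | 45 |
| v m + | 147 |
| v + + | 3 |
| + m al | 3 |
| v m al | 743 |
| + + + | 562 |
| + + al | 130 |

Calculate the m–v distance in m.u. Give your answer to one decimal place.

The two most frequent reciprocal classes, v m al and + + +, are the parental types, so the F1 was v m al / + + +.
The two rarest classes, + m al and v + +, are the double crossovers. Comparing them with the parentals, only the v allele has switched, so v is the middle locus and the order is al – v – m.
Crossovers in the v–m interval produce the single-crossover classes v + al and + m + (45 + 41 = 86) plus the double crossovers (6).
RF(v–m) = (86 + 6) / 1674 = 92/1674 = 0.0550 → 5.5 m.u.

5.5 m.u.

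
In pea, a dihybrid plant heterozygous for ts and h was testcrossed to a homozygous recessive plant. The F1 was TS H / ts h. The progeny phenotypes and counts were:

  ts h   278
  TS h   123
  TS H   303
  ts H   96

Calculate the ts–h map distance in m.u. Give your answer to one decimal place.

The recombinant classes are TS h and ts H: 123 + 96 = 219.
Recombination frequency = 219/800 = 0.2737 ≈ 27.4%, i.e. 27.4 m.u.

27.4 m.u.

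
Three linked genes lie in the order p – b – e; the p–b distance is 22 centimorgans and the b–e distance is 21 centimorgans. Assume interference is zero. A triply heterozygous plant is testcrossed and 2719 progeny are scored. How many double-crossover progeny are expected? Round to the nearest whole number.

Map distances give recombination frequencies of 0.220 and 0.210 for the two intervals.
With no interference, expected double-crossover frequency = 0.220 × 0.210 = 0.04620.
Expected number = 0.04620 × 2719 = 125.62 ≈ 126.

126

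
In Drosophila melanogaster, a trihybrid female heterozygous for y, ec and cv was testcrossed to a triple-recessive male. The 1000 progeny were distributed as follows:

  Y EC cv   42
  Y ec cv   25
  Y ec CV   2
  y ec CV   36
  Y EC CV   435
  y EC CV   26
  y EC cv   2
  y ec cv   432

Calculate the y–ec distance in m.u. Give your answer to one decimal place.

5.5 m.u.

The two most frequent reciprocal classes, y ec cv and Y EC CV, are the parental types, so the F1 was y ec cv / Y EC CV.
The two rarest classes, y EC cv and Y ec CV, are the double crossovers. Comparing them with the parentals, only the ec allele has switched, so ec is the middle locus and the order is cv – ec – y.
Crossovers in the ec–y interval produce the single-crossover classes Y ec cv and y EC CV (25 + 26 = 51) plus the double crossovers (4).
RF(ec–y) = (51 + 4) / 1000 = 55/1000 = 0.0550 → 5.5 m.u.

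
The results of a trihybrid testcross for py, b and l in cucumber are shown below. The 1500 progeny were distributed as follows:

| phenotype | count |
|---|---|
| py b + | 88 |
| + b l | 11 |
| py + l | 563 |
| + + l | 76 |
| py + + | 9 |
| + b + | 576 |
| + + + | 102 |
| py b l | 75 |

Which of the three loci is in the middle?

l

The two most frequent reciprocal classes, py + l and + b +, are the parental types, so the F1 was py + l / + b +.
The two rarest classes, py + + and + b l, are the double crossovers. Comparing them with the parentals, only the l allele has switched, so l is the middle locus and the order is b – l – py.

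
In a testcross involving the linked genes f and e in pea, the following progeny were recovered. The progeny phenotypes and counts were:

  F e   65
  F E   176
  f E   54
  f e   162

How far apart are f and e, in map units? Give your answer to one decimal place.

26.0 map units

The two most frequent classes, F E (176) and f e (162), are the parental types, so the F1 was F E / f e.
The recombinant classes are F e and f E: 65 + 54 = 119.
Recombination frequency = 119/457 = 0.2604 ≈ 26.0%, i.e. 26.0 map units.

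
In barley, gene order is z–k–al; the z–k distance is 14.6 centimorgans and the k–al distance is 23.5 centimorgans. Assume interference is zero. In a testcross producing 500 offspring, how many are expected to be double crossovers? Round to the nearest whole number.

17

Map distances give recombination frequencies of 0.146 and 0.235 for the two intervals.
With no interference, expected double-crossover frequency = 0.146 × 0.235 = 0.03431.
Expected number = 0.03431 × 500 = 17.15 ≈ 17.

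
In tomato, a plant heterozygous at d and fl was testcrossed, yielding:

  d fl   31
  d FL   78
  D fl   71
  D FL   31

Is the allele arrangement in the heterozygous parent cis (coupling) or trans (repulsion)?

trans

The two most frequent classes are D fl (71) and d FL (78); these are the parental (non-recombinant) types.
So the F1 carried D fl on one chromosome and d FL on the other — the recessive alleles are on opposite chromosomes (trans / repulsion).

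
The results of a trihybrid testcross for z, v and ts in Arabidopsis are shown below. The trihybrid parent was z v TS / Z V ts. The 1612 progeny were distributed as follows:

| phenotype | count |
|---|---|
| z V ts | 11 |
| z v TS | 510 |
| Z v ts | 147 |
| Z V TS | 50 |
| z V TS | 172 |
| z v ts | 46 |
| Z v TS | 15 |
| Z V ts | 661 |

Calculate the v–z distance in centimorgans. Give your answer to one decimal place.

21.4 centimorgans

The two rarest classes, Z v TS and z V ts, are the double crossovers. Comparing them with the parentals, only the z allele has switched, so z is the middle locus and the order is v – z – ts.
Crossovers in the v–z interval produce the single-crossover classes z V TS and Z v ts (172 + 147 = 319) plus the double crossovers (26).
RF(v–z) = (319 + 26) / 1612 = 345/1612 = 0.2140 → 21.4 centimorgans.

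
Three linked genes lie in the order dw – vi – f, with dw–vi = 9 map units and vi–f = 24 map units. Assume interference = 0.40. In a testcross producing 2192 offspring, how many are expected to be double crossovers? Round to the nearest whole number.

28

Map distances give recombination frequencies of 0.090 and 0.240 for the two intervals.
With interference 0.40 (so coincidence = 0.60), expected double-crossover frequency = 0.090 × 0.240 × 0.60 = 0.01296.
Expected number = 0.01296 × 2192 = 28.41 ≈ 28.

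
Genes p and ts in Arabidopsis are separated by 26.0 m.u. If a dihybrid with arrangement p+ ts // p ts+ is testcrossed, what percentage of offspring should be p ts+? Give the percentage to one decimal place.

37.0%

A map distance of 26.0 m.u. corresponds to a recombination frequency of 0.260.
The F1 is p+ ts / p ts+, so p ts+ is a parental gamete class with expected frequency (1 − r)/2 = 0.740/2 = 0.3700.
That is 0.3700 = 37.0% of the progeny.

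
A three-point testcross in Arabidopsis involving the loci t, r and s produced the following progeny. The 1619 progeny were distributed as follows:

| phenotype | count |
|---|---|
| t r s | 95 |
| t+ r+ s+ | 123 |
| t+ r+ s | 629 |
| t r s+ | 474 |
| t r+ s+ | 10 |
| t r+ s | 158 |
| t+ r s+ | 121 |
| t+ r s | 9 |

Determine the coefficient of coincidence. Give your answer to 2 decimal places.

0.44

The two most frequent reciprocal classes, t r s+ and t+ r+ s, are the parental types, so the F1 was t r s+ / t+ r+ s.
The two rarest classes, t r+ s+ and t+ r s, are the double crossovers. Comparing them with the parentals, only the r allele has switched, so r is the middle locus and the order is t – r – s.
t–r: (279 + 19)/1619 = 0.1841; r–s: (218 + 19)/1619 = 0.1464.
Expected DCO frequency = 0.1841 × 0.1464 ≈ 0.02695; observed = 19/1619 ≈ 0.01174.
Coefficient of coincidence = 0.01174/0.02695 ≈ 0.44.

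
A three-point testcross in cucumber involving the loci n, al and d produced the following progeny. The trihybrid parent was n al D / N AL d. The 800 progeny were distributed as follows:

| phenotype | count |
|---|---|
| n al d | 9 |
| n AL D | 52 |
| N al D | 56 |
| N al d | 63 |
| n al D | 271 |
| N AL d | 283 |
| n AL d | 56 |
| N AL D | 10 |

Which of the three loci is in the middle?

d

The two rarest classes, n al d and N AL D, are the double crossovers. Comparing them with the parentals, only the d allele has switched, so d is the middle locus and the order is n – d – al.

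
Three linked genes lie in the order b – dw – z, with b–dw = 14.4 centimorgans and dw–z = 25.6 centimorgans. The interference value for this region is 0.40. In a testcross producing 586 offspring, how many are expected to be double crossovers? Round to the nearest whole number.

Map distances give recombination frequencies of 0.144 and 0.256 for the two intervals.
With interference 0.40 (so coincidence = 0.60), expected double-crossover frequency = 0.144 × 0.256 × 0.60 = 0.02212.
Expected number = 0.02212 × 586 = 12.96 ≈ 13.

13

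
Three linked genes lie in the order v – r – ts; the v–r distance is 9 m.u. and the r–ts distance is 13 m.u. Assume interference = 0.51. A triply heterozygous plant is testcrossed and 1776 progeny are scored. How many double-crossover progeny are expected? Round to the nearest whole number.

10

Map distances give recombination frequencies of 0.090 and 0.130 for the two intervals.
With interference 0.51 (so coincidence = 0.49), expected double-crossover frequency = 0.090 × 0.130 × 0.49 = 0.00573.
Expected number = 0.00573 × 1776 = 10.18 ≈ 10.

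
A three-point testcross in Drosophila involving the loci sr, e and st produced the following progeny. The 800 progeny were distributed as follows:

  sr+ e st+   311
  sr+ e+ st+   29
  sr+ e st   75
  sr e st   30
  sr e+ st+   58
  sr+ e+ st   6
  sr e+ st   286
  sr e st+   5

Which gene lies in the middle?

The two most frequent reciprocal classes, sr e+ st and sr+ e st+, are the parental types, so the F1 was sr e+ st / sr+ e st+.
The two rarest classes, sr+ e+ st and sr e st+, are the double crossovers. Comparing them with the parentals, only the sr allele has switched, so sr is the middle locus and the order is st – sr – e.

sr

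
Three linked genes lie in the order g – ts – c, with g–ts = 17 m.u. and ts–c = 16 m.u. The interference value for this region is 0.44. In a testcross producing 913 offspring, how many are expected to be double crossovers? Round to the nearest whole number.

Map distances give recombination frequencies of 0.170 and 0.160 for the two intervals.
With interference 0.44 (so coincidence = 0.56), expected double-crossover frequency = 0.170 × 0.160 × 0.56 = 0.01523.
Expected number = 0.01523 × 913 = 13.91 ≈ 14.

14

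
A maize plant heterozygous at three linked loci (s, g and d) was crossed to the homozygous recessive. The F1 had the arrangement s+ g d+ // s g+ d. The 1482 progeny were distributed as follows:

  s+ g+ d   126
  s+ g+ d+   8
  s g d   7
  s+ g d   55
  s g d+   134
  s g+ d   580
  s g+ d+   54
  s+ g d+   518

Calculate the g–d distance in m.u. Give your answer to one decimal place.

The two rarest classes, s+ g+ d+ and s g d, are the double crossovers. Comparing them with the parentals, only the g allele has switched, so g is the middle locus and the order is s – g – d.
Crossovers in the g–d interval produce the single-crossover classes s+ g d and s g+ d+ (55 + 54 = 109) plus the double crossovers (15).
RF(g–d) = (109 + 15) / 1482 = 124/1482 = 0.0837 → 8.4 m.u.

8.4 m.u.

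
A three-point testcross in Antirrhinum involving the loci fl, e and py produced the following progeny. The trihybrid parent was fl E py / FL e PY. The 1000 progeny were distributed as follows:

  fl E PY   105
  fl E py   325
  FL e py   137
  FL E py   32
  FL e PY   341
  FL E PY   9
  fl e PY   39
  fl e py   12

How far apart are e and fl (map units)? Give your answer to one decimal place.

9.2 map units

The two rarest classes, fl e py and FL E PY, are the double crossovers. Comparing them with the parentals, only the e allele has switched, so e is the middle locus and the order is py – e – fl.
Crossovers in the e–fl interval produce the single-crossover classes FL E py and fl e PY (32 + 39 = 71) plus the double crossovers (21).
RF(e–fl) = (71 + 21) / 1000 = 92/1000 = 0.0920 → 9.2 map units.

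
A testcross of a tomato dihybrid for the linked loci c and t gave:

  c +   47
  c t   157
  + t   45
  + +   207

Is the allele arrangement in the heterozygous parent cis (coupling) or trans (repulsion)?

The two most frequent classes are + + (207) and c t (157); these are the parental (non-recombinant) types.
So the F1 carried + + on one chromosome and c t on the other — the recessive alleles are on the same chromosome (cis / coupling).

cis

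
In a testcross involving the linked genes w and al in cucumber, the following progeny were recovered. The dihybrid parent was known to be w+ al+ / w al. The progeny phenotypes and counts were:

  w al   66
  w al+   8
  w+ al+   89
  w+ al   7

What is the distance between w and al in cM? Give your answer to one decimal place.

8.8 cM

The recombinant classes are w+ al and w al+: 7 + 8 = 15.
Recombination frequency = 15/170 = 0.0882 ≈ 8.8%, i.e. 8.8 cM.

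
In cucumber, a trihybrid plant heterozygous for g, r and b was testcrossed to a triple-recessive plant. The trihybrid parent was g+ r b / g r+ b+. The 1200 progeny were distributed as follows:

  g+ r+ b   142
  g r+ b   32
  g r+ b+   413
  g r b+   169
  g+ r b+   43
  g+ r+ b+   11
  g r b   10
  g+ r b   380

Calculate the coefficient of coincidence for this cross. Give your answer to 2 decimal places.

The two rarest classes, g r b and g+ r+ b+, are the double crossovers. Comparing them with the parentals, only the g allele has switched, so g is the middle locus and the order is r – g – b.
r–g: (311 + 21)/1200 = 0.2767; g–b: (75 + 21)/1200 = 0.0800.
Expected DCO frequency = 0.2767 × 0.0800 ≈ 0.02214; observed = 21/1200 ≈ 0.01750.
Coefficient of coincidence = 0.01750/0.02214 ≈ 0.79.

0.79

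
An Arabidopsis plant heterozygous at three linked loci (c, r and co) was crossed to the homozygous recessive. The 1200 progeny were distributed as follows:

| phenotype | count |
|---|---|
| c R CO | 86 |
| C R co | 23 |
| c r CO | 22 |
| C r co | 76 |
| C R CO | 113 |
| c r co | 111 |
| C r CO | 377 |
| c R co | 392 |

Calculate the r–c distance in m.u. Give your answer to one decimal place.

22.4 m.u.

The two most frequent reciprocal classes, C r CO and c R co, are the parental types, so the F1 was C r CO / c R co.
The two rarest classes, c r CO and C R co, are the double crossovers. Comparing them with the parentals, only the c allele has switched, so c is the middle locus and the order is r – c – co.
Crossovers in the r–c interval produce the single-crossover classes C R CO and c r co (113 + 111 = 224) plus the double crossovers (45).
RF(r–c) = (224 + 45) / 1200 = 269/1200 = 0.2242 → 22.4 m.u.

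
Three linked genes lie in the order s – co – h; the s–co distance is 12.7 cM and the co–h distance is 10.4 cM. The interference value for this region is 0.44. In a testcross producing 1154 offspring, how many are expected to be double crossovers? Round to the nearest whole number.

9

Map distances give recombination frequencies of 0.127 and 0.104 for the two intervals.
With interference 0.44 (so coincidence = 0.56), expected double-crossover frequency = 0.127 × 0.104 × 0.56 = 0.00740.
Expected number = 0.00740 × 1154 = 8.54 ≈ 9.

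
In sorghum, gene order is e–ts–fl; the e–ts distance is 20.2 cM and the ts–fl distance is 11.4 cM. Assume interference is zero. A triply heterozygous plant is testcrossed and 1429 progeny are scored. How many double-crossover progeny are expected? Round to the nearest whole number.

Map distances give recombination frequencies of 0.202 and 0.114 for the two intervals.
With no interference, expected double-crossover frequency = 0.202 × 0.114 = 0.02303.
Expected number = 0.02303 × 1429 = 32.91 ≈ 33.

33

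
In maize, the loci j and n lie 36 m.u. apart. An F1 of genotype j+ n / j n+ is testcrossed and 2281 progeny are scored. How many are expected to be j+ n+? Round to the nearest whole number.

411

A map distance of 36 m.u. corresponds to a recombination frequency of 0.360.
The F1 is j+ n / j n+, so j+ n+ is a recombinant gamete class with expected frequency r/2 = 0.360/2 = 0.1800.
Expected number = 0.1800 × 2281 = 410.58 ≈ 411.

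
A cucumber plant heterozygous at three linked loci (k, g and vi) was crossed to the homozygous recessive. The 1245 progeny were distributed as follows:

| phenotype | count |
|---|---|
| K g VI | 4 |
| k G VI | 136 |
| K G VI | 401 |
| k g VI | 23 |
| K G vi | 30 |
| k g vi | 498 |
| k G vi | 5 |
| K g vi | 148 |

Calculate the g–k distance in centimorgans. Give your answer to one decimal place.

The two most frequent reciprocal classes, k g vi and K G VI, are the parental types, so the F1 was k g vi / K G VI.
The two rarest classes, k G vi and K g VI, are the double crossovers. Comparing them with the parentals, only the g allele has switched, so g is the middle locus and the order is k – g – vi.
Crossovers in the k–g interval produce the single-crossover classes K g vi and k G VI (148 + 136 = 284) plus the double crossovers (9).
RF(k–g) = (284 + 9) / 1245 = 293/1245 = 0.2353 → 23.5 centimorgans.

23.5 centimorgans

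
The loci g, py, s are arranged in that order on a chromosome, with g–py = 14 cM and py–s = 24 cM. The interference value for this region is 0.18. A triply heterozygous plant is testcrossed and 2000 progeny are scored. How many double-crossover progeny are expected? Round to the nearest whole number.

55

Map distances give recombination frequencies of 0.140 and 0.240 for the two intervals.
With interference 0.18 (so coincidence = 0.82), expected double-crossover frequency = 0.140 × 0.240 × 0.82 = 0.02755.
Expected number = 0.02755 × 2000 = 55.10 ≈ 55.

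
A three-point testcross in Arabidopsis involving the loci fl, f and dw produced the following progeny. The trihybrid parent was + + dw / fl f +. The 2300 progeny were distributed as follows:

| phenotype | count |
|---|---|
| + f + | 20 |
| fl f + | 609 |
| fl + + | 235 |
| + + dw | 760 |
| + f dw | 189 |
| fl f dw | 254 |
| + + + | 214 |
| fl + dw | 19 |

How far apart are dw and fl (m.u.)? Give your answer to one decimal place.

22.0 m.u.

The two rarest classes, fl + dw and + f +, are the double crossovers. Comparing them with the parentals, only the fl allele has switched, so fl is the middle locus and the order is f – fl – dw.
Crossovers in the fl–dw interval produce the single-crossover classes + + + and fl f dw (214 + 254 = 468) plus the double crossovers (39).
RF(fl–dw) = (468 + 39) / 2300 = 507/2300 = 0.2204 → 22.0 m.u.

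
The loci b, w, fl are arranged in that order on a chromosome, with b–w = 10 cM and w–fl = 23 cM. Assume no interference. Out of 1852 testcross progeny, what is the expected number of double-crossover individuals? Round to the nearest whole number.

Map distances give recombination frequencies of 0.100 and 0.230 for the two intervals.
With no interference, expected double-crossover frequency = 0.100 × 0.230 = 0.02300.
Expected number = 0.02300 × 1852 = 42.60 ≈ 43.

43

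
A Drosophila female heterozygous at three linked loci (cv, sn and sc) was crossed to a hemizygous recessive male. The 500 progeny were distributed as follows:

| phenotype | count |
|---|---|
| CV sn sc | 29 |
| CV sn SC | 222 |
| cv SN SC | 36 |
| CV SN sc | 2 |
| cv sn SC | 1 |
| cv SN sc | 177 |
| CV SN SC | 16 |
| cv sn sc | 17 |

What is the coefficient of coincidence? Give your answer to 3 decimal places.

0.613

The two most frequent reciprocal classes, CV sn SC and cv SN sc, are the parental types, so the F1 was CV sn SC / cv SN sc.
The two rarest classes, cv sn SC and CV SN sc, are the double crossovers. Comparing them with the parentals, only the cv allele has switched, so cv is the middle locus and the order is sc – cv – sn.
sc–cv: (65 + 3)/500 = 0.1360; cv–sn: (33 + 3)/500 = 0.0720.
Expected DCO frequency = 0.1360 × 0.0720 ≈ 0.00979; observed = 3/500 ≈ 0.00600.
Coefficient of coincidence = 0.00600/0.00979 ≈ 0.613.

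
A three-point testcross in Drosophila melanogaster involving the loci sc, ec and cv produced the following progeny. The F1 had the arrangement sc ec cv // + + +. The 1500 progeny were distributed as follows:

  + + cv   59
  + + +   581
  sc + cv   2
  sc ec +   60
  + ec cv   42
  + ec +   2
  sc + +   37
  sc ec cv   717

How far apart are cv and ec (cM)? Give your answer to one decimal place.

The two rarest classes, sc + cv and + ec +, are the double crossovers. Comparing them with the parentals, only the ec allele has switched, so ec is the middle locus and the order is sc – ec – cv.
Crossovers in the ec–cv interval produce the single-crossover classes sc ec + and + + cv (60 + 59 = 119) plus the double crossovers (4).
RF(ec–cv) = (119 + 4) / 1500 = 123/1500 = 0.0820 → 8.2 cM.

8.2 cM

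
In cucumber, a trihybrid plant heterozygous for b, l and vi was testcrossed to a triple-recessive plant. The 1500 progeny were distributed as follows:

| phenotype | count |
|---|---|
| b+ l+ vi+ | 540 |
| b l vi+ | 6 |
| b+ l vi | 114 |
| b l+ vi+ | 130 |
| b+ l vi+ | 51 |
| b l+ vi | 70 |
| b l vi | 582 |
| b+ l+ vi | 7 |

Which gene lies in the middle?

The two most frequent reciprocal classes, b l vi and b+ l+ vi+, are the parental types, so the F1 was b l vi / b+ l+ vi+.
The two rarest classes, b l vi+ and b+ l+ vi, are the double crossovers. Comparing them with the parentals, only the vi allele has switched, so vi is the middle locus and the order is b – vi – l.

vi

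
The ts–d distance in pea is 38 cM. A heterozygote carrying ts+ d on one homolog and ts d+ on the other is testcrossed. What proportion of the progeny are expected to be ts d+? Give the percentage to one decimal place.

31.0%

A map distance of 38 cM corresponds to a recombination frequency of 0.380.
The F1 is ts+ d / ts d+, so ts d+ is a parental gamete class with expected frequency (1 − r)/2 = 0.620/2 = 0.3100.
That is 0.3100 = 31.0% of the progeny.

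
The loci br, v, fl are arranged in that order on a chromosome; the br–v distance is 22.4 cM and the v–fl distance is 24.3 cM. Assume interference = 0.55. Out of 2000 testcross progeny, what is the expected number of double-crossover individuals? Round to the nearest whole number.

Map distances give recombination frequencies of 0.224 and 0.243 for the two intervals.
With interference 0.55 (so coincidence = 0.45), expected double-crossover frequency = 0.224 × 0.243 × 0.45 = 0.02449.
Expected number = 0.02449 × 2000 = 48.99 ≈ 49.

49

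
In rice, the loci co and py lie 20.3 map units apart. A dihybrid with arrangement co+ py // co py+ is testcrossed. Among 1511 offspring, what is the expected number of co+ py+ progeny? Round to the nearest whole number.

153

A map distance of 20.3 map units corresponds to a recombination frequency of 0.203.
The F1 is co+ py / co py+, so co+ py+ is a recombinant gamete class with expected frequency r/2 = 0.203/2 = 0.1015.
Expected number = 0.1015 × 1511 = 153.37 ≈ 153.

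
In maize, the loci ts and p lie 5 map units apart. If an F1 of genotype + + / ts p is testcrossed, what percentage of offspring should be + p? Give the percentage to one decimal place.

2.5%

A map distance of 5 map units corresponds to a recombination frequency of 0.050.
The F1 is + + / ts p, so + p is a recombinant gamete class with expected frequency r/2 = 0.050/2 = 0.0250.
That is 0.0250 = 2.5% of the progeny.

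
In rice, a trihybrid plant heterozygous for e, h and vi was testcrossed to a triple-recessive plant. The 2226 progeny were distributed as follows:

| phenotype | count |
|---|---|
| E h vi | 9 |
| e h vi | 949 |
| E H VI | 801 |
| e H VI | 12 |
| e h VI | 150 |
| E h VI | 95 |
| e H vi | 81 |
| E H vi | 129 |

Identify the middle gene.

e

The two most frequent reciprocal classes, E H VI and e h vi, are the parental types, so the F1 was E H VI / e h vi.
The two rarest classes, e H VI and E h vi, are the double crossovers. Comparing them with the parentals, only the e allele has switched, so e is the middle locus and the order is vi – e – h.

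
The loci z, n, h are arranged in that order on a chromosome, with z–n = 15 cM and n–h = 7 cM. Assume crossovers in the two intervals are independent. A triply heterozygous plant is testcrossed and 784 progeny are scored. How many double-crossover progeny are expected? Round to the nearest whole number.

8

Map distances give recombination frequencies of 0.150 and 0.070 for the two intervals.
With no interference, expected double-crossover frequency = 0.150 × 0.070 = 0.01050.
Expected number = 0.01050 × 784 = 8.23 ≈ 8.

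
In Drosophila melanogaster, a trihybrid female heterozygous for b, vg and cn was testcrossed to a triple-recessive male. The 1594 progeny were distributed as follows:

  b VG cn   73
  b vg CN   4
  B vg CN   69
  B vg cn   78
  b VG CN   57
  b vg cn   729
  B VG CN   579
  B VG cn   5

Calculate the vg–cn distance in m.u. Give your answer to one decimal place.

The two most frequent reciprocal classes, B VG CN and b vg cn, are the parental types, so the F1 was B VG CN / b vg cn.
The two rarest classes, B VG cn and b vg CN, are the double crossovers. Comparing them with the parentals, only the cn allele has switched, so cn is the middle locus and the order is b – cn – vg.
Crossovers in the cn–vg interval produce the single-crossover classes B vg CN and b VG cn (69 + 73 = 142) plus the double crossovers (9).
RF(cn–vg) = (142 + 9) / 1594 = 151/1594 = 0.0947 → 9.5 m.u.

9.5 m.u.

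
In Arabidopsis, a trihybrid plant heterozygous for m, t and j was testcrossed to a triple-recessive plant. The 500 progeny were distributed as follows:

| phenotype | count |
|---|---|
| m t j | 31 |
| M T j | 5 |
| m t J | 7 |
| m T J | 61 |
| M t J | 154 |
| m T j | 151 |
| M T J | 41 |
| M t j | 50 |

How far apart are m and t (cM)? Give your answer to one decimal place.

16.8 cM

The two most frequent reciprocal classes, M t J and m T j, are the parental types, so the F1 was M t J / m T j.
The two rarest classes, m t J and M T j, are the double crossovers. Comparing them with the parentals, only the m allele has switched, so m is the middle locus and the order is j – m – t.
Crossovers in the m–t interval produce the single-crossover classes M T J and m t j (41 + 31 = 72) plus the double crossovers (12).
RF(m–t) = (72 + 12) / 500 = 84/500 = 0.1680 → 16.8 cM.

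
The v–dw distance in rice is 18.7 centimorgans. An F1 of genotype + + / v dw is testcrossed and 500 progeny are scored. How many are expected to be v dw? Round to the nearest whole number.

203

A map distance of 18.7 centimorgans corresponds to a recombination frequency of 0.187.
The F1 is + + / v dw, so v dw is a parental gamete class with expected frequency (1 − r)/2 = 0.813/2 = 0.4065.
Expected number = 0.4065 × 500 = 203.25 ≈ 203.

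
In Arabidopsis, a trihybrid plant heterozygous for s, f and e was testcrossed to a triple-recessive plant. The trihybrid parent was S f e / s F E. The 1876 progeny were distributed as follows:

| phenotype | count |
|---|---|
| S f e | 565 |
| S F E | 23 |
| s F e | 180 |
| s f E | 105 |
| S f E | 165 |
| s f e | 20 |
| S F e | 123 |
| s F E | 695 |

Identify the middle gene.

The two rarest classes, s f e and S F E, are the double crossovers. Comparing them with the parentals, only the s allele has switched, so s is the middle locus and the order is e – s – f.

s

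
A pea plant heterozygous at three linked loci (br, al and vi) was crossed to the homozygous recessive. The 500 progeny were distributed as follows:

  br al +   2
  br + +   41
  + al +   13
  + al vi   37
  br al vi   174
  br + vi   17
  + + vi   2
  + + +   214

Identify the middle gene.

The two most frequent reciprocal classes, br al vi and + + +, are the parental types, so the F1 was br al vi / + + +.
The two rarest classes, br al + and + + vi, are the double crossovers. Comparing them with the parentals, only the vi allele has switched, so vi is the middle locus and the order is al – vi – br.

vi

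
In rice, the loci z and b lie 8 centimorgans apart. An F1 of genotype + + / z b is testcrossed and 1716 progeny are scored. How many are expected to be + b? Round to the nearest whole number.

69

A map distance of 8 centimorgans corresponds to a recombination frequency of 0.080.
The F1 is + + / z b, so + b is a recombinant gamete class with expected frequency r/2 = 0.080/2 = 0.0400.
Expected number = 0.0400 × 1716 = 68.64 ≈ 69.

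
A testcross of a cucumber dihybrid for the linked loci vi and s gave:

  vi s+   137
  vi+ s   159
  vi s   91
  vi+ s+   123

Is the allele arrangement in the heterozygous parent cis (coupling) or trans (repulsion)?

The two most frequent classes are vi+ s (159) and vi s+ (137); these are the parental (non-recombinant) types.
So the F1 carried vi+ s on one chromosome and vi s+ on the other — the recessive alleles are on opposite chromosomes (trans / repulsion).

trans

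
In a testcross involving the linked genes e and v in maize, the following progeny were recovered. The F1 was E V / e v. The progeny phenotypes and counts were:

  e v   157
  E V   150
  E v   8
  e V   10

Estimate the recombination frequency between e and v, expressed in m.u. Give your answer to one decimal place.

The recombinant classes are E v and e V: 8 + 10 = 18.
Recombination frequency = 18/325 = 0.0554 ≈ 5.5%, i.e. 5.5 m.u.

5.5 m.u.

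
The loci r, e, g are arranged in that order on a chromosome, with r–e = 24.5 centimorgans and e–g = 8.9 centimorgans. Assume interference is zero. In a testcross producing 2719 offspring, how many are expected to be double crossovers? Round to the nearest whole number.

59

Map distances give recombination frequencies of 0.245 and 0.089 for the two intervals.
With no interference, expected double-crossover frequency = 0.245 × 0.089 = 0.02181.
Expected number = 0.02181 × 2719 = 59.29 ≈ 59.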